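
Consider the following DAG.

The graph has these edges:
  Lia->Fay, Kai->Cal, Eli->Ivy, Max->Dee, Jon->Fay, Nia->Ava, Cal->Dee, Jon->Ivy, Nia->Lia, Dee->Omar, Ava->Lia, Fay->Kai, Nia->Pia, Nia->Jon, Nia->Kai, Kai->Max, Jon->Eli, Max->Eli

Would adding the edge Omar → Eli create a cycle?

No

Adding Omar→Eli creates a cycle iff Eli can already reach Omar.
Explore from Eli: no path reaches Omar. The graph stays acyclic.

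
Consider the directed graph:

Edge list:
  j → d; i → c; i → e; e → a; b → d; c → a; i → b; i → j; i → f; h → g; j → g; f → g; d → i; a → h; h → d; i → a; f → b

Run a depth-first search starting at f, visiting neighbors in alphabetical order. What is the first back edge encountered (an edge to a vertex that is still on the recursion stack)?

DFS from f (visiting neighbors in alphabetical order); mark gray on enter, black on exit:
f gray
  b gray
    d gray
      i gray
        a gray
          h gray
            h→d: d is gray → back edge
First back edge: h → d.

h→d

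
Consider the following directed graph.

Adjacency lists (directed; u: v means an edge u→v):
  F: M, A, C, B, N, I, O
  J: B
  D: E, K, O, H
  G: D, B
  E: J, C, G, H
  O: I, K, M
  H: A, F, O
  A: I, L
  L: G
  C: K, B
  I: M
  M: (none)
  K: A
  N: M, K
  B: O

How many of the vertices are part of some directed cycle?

13

A vertex is on a directed cycle iff it belongs to a strongly connected component of size ≥ 2 (or has a self-loop).
The vertices on cycles are {A, B, C, D, E, F, G, H, J, K, L, N, O} — 13 in total.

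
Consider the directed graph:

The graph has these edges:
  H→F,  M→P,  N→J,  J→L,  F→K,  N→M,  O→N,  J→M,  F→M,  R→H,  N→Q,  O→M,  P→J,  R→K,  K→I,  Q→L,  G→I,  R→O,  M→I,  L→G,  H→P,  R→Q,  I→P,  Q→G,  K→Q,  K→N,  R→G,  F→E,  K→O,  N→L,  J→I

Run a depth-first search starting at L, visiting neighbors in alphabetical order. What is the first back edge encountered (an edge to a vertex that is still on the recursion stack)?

J→I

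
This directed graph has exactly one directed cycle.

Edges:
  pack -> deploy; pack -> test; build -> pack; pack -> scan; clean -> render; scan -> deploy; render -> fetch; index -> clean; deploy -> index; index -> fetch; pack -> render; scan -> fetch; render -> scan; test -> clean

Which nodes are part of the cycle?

scan, clean, index, deploy, render

DFS with gray/black marking from scan:
scan gray
  fetch gray
  fetch black
  deploy gray
    index gray
      index→fetch: fetch black — skip
      clean gray
        render gray
          render→scan: scan is gray → back edge
Back edge closes the cycle scan → deploy → index → clean → render → scan; its vertices are {scan, clean, index, deploy, render}.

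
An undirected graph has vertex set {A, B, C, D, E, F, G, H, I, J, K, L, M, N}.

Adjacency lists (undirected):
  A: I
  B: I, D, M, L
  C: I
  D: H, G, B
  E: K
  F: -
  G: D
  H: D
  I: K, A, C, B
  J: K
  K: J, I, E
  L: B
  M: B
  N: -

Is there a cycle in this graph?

No

DFS, tracking each vertex's parent; an edge to a visited non-parent vertex closes a cycle.
Start from F:
visit F (parent –)
visit A (parent –)
  visit I (parent A)
    visit K (parent I)
      visit J (parent K)
        J–K: parent, skip
      K–I: parent, skip
      visit E (parent K)
        E–K: parent, skip
    I–A: parent, skip
    visit C (parent I)
      C–I: parent, skip
    visit B (parent I)
      B–I: parent, skip
      visit D (parent B)
        visit H (parent D)
          H–D: parent, skip
        visit G (parent D)
          G–D: parent, skip
        D–B: parent, skip
      visit M (parent B)
        M–B: parent, skip
      visit L (parent B)
        L–B: parent, skip
visit N (parent –)
No non-parent visited neighbor found — the graph is a forest.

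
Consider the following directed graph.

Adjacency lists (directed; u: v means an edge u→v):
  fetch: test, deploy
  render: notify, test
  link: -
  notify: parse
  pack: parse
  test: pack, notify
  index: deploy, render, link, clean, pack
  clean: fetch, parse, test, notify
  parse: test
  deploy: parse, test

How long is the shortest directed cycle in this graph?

3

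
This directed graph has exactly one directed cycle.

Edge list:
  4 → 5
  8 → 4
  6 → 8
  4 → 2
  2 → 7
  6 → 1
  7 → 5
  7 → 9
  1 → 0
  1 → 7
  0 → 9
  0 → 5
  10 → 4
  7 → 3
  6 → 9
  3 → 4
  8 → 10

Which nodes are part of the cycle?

DFS with gray/black marking from 7:
7 gray
  9 gray
  9 black
  3 gray
    4 gray
      2 gray
        2→7: 7 is gray → back edge
Back edge closes the cycle 7 → 3 → 4 → 2 → 7; its vertices are {2, 3, 4, 7}.

2, 3, 4, 7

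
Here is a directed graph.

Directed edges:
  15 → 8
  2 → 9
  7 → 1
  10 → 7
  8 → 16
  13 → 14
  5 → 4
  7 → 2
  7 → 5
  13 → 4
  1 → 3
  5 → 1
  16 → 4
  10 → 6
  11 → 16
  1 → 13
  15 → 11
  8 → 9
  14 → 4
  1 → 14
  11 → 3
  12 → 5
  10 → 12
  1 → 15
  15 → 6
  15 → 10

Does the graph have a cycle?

DFS with white/gray/black marking, starting from 1:
1 gray
  3 gray
  3 black
  13 gray
    14 gray
      4 gray
      4 black
    14 black
    13→4: 4 black — skip
  13 black
  1→14: 14 black — skip
  15 gray
    8 gray
      9 gray
      9 black
      16 gray
        16→4: 4 black — skip
      16 black
    8 black
    10 gray
      12 gray
        5 gray
          5→4: 4 black — skip
          5→1: 1 is gray → back edge
Back edge found, so a cycle exists: 1 → 15 → 10 → 12 → 5 → 1.

Yes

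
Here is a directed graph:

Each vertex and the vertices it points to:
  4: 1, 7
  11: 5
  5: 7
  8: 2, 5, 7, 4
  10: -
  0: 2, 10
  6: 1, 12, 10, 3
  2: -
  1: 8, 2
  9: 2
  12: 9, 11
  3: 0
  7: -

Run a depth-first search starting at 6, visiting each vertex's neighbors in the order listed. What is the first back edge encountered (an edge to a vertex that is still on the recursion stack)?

4->1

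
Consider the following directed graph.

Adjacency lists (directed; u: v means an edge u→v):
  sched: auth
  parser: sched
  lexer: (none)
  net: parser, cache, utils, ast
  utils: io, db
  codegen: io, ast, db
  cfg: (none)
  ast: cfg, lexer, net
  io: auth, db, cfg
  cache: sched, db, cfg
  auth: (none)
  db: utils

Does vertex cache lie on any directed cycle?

cache lies on a cycle iff there is a path from cache back to itself.
Exploring from cache, it never reaches itself; equivalently, its strongly connected component is a singleton.

No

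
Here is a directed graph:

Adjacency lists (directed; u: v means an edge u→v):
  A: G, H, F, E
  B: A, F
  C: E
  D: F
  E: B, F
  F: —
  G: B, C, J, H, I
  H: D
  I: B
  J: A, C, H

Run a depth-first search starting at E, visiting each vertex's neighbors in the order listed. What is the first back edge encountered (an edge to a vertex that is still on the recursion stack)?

G→B

DFS from E (visiting each vertex's neighbors in the order listed); mark gray on enter, black on exit:
E gray
  B gray
    A gray
      G gray
        G→B: B is gray → back edge
First back edge: G → B.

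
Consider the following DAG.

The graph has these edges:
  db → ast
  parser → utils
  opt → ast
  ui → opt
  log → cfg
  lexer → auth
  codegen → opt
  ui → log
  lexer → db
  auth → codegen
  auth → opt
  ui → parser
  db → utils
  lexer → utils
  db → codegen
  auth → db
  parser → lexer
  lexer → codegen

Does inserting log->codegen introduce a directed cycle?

No

Adding log→codegen creates a cycle iff codegen can already reach log.
Explore from codegen: no path reaches log. The graph stays acyclic.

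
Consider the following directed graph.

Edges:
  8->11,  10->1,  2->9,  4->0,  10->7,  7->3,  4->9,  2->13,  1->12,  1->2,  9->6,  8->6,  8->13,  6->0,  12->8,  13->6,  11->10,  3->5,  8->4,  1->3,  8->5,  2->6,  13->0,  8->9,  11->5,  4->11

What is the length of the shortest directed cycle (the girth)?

5

For each vertex v, BFS finds the shortest path from v back to v.
The shortest such closed walk is 10 → 1 → 12 → 8 → 11 → 10, length 5.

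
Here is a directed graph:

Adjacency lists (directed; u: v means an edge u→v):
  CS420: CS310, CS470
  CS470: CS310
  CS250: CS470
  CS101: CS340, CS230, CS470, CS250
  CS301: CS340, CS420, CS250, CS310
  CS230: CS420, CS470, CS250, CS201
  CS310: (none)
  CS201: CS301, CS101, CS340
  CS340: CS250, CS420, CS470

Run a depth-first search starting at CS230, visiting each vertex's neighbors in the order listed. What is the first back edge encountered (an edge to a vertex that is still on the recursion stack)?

CS101->CS230

DFS from CS230 (visiting each vertex's neighbors in the order listed); mark gray on enter, black on exit:
CS230 gray
  CS420 gray
    CS310 gray
    CS310 black
    CS470 gray
      CS470→CS310: CS310 black — skip
    CS470 black
  CS420 black
  CS230→CS470: CS470 black — skip
  CS250 gray
    CS250→CS470: CS470 black — skip
  CS250 black
  CS201 gray
    CS301 gray
      CS340 gray
        CS340→CS250: CS250 black — skip
        CS340→CS420: CS420 black — skip
        CS340→CS470: CS470 black — skip
      CS340 black
      CS301→CS420: CS420 black — skip
      CS301→CS250: CS250 black — skip
      CS301→CS310: CS310 black — skip
    CS301 black
    CS101 gray
      CS101→CS340: CS340 black — skip
      CS101→CS230: CS230 is gray → back edge
First back edge: CS101 → CS230.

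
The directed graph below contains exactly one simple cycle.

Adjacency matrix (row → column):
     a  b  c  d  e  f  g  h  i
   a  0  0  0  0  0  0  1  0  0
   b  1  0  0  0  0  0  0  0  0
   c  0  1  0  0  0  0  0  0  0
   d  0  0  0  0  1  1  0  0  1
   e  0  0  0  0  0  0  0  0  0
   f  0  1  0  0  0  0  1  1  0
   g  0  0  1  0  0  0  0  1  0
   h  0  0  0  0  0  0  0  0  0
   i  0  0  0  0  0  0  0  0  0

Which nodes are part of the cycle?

a, b, c, g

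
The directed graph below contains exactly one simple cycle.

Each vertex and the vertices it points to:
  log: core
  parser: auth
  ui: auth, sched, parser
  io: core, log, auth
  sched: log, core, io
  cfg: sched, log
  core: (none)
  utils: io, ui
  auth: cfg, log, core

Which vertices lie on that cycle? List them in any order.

DFS with gray/black marking from io:
io gray
  core gray
  core black
  log gray
    log→core: core black — skip
  log black
  auth gray
    cfg gray
      sched gray
        sched→log: log black — skip
        sched→core: core black — skip
        sched→io: io is gray → back edge
Back edge closes the cycle io → auth → cfg → sched → io; its vertices are {io, cfg, auth, sched}.

io, cfg, auth, sched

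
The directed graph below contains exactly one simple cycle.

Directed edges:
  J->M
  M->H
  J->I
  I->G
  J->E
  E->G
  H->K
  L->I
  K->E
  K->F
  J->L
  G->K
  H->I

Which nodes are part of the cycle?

DFS with gray/black marking from K:
K gray
  F gray
  F black
  E gray
    G gray
      G→K: K is gray → back edge
Back edge closes the cycle K → E → G → K; its vertices are {E, G, K}.

E, G, K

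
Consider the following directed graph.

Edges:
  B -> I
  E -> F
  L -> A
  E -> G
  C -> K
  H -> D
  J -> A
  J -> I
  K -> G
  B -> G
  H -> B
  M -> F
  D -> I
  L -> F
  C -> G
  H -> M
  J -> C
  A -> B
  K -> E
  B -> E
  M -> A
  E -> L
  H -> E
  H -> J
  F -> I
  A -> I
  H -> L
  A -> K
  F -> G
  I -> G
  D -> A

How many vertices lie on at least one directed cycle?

5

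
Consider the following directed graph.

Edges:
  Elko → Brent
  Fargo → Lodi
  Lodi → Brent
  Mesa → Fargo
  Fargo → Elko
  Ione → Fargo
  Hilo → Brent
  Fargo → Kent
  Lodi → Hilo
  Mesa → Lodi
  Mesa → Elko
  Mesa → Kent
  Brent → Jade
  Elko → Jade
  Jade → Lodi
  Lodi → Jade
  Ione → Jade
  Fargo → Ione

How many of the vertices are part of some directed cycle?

A vertex is on a directed cycle iff it belongs to a strongly connected component of size ≥ 2 (or has a self-loop).
The vertices on cycles are {Hilo, Ione, Jade, Lodi, Brent, Fargo} — 6 in total.

6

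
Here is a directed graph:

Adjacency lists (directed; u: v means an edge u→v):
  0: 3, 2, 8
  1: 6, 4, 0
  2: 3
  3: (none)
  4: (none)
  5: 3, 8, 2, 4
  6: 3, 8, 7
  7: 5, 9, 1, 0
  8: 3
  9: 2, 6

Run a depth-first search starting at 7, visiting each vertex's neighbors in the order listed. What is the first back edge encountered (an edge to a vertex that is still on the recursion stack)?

6→7

DFS from 7 (visiting each vertex's neighbors in the order listed); mark gray on enter, black on exit:
7 gray
  5 gray
    3 gray
    3 black
    8 gray
      8→3: 3 black — skip
    8 black
    2 gray
      2→3: 3 black — skip
    2 black
    4 gray
    4 black
  5 black
  9 gray
    9→2: 2 black — skip
    6 gray
      6→3: 3 black — skip
      6→8: 8 black — skip
      6→7: 7 is gray → back edge
First back edge: 6 → 7.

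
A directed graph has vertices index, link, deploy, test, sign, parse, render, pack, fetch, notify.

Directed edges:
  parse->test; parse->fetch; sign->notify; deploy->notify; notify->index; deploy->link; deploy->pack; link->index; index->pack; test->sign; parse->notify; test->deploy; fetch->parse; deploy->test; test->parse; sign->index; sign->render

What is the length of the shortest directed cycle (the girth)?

For each vertex v, BFS finds the shortest path from v back to v.
The shortest such closed walk is test → deploy → test, length 2.

2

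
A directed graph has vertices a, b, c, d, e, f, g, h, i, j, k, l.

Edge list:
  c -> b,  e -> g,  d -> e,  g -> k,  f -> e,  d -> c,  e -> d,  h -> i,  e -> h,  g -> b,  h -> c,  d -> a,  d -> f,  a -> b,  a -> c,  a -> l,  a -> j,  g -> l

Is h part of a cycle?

No

h lies on a cycle iff there is a path from h back to itself.
Exploring from h, it never reaches itself; equivalently, its strongly connected component is a singleton.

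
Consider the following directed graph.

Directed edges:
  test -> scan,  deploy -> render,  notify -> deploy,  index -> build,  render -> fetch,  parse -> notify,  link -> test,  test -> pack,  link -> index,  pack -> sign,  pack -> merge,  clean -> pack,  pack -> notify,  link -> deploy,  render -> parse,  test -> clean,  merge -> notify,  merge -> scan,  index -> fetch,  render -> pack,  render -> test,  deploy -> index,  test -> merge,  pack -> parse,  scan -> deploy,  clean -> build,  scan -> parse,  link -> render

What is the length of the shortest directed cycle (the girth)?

4

For each vertex v, BFS finds the shortest path from v back to v.
The shortest such closed walk is deploy → render → parse → notify → deploy, length 4.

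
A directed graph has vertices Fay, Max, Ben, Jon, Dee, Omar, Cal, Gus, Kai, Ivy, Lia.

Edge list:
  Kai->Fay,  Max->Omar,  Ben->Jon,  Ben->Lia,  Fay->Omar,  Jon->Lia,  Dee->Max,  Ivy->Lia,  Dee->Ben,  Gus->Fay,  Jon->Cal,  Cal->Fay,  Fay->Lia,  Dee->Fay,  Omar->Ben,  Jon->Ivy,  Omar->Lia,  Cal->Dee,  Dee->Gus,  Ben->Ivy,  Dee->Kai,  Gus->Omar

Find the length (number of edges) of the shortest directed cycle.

4

For each vertex v, BFS finds the shortest path from v back to v.
The shortest such closed walk is Cal → Dee → Ben → Jon → Cal, length 4.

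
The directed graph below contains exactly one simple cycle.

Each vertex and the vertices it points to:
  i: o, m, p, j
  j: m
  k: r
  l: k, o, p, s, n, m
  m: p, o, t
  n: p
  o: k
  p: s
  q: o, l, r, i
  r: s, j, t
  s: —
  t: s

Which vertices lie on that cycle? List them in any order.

DFS with gray/black marking from r:
r gray
  s gray
  s black
  j gray
    m gray
      p gray
        p→s: s black — skip
      p black
      o gray
        k gray
          k→r: r is gray → back edge
Back edge closes the cycle r → j → m → o → k → r; its vertices are {j, k, m, o, r}.

j, k, m, o, r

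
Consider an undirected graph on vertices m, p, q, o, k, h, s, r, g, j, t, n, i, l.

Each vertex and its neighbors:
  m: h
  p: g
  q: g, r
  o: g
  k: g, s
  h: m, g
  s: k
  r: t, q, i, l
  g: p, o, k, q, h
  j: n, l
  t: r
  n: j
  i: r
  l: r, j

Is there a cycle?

No

DFS, tracking each vertex's parent; an edge to a visited non-parent vertex closes a cycle.
Start from r:
visit r (parent –)
  visit t (parent r)
    t–r: parent, skip
  visit q (parent r)
    visit g (parent q)
      visit p (parent g)
        p–g: parent, skip
      visit o (parent g)
        o–g: parent, skip
      visit k (parent g)
        k–g: parent, skip
        visit s (parent k)
          s–k: parent, skip
      g–q: parent, skip
      visit h (parent g)
        visit m (parent h)
          m–h: parent, skip
        h–g: parent, skip
    q–r: parent, skip
  visit i (parent r)
    i–r: parent, skip
  visit l (parent r)
    l–r: parent, skip
    visit j (parent l)
      visit n (parent j)
        n–j: parent, skip
      j–l: parent, skip
No non-parent visited neighbor found — the graph is a forest.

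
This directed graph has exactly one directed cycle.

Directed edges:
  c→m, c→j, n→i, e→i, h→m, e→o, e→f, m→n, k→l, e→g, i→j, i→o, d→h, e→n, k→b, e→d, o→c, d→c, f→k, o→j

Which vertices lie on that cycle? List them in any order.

c, i, m, n, o

DFS with gray/black marking from n:
n gray
  i gray
    j gray
    j black
    o gray
      c gray
        m gray
          m→n: n is gray → back edge
Back edge closes the cycle n → i → o → c → m → n; its vertices are {c, i, m, n, o}.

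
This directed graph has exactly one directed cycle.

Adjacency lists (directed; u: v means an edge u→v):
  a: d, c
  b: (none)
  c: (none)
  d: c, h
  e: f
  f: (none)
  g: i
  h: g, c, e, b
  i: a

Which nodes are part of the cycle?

DFS with gray/black marking from h:
h gray
  g gray
    i gray
      a gray
        d gray
          c gray
          c black
          d→h: h is gray → back edge
Back edge closes the cycle h → g → i → a → d → h; its vertices are {a, d, g, h, i}.

a, d, g, h, i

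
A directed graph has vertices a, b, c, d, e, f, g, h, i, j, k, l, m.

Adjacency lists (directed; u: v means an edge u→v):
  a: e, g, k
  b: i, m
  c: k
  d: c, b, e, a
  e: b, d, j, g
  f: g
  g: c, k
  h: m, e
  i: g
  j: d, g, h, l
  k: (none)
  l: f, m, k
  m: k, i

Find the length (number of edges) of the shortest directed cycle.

For each vertex v, BFS finds the shortest path from v back to v.
The shortest such closed walk is e → d → e, length 2.

2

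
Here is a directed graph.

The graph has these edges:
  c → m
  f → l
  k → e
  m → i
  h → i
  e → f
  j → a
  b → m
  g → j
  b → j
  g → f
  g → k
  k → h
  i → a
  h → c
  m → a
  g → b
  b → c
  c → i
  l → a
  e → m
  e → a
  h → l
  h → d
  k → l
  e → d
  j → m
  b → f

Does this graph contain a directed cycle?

DFS with white/gray/black marking, starting from m:
m gray
  a gray
  a black
  i gray
    i→a: a black — skip
  i black
m black
b gray
  f gray
    l gray
      l→a: a black — skip
    l black
  f black
  b→m: m black — skip
  c gray
    c→i: i black — skip
    c→m: m black — skip
  c black
  j gray
    j→a: a black — skip
    j→m: m black — skip
  j black
b black
d gray
d black
e gray
  e→f: f black — skip
  e→a: a black — skip
  e→m: m black — skip
  e→d: d black — skip
e black
g gray
  g→f: f black — skip
  g→j: j black — skip
  k gray
    k→e: e black — skip
    k→l: l black — skip
    h gray
      h→l: l black — skip
      h→d: d black — skip
      h→i: i black — skip
      h→c: c black — skip
    h black
  k black
  g→b: b black — skip
g black
Every edge goes to a white or black vertex — no back edge, so the graph is acyclic.

No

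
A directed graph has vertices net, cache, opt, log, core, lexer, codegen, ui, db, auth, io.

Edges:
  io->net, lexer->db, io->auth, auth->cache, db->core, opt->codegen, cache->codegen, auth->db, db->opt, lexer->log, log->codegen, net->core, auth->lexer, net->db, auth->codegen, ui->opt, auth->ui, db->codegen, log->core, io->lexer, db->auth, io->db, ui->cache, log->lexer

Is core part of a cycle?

No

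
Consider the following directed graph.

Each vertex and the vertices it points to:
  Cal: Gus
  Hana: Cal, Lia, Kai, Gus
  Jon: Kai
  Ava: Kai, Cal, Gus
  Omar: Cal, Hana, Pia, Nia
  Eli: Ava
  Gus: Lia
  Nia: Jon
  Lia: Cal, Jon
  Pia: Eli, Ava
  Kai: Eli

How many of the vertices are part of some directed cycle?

7

A vertex is on a directed cycle iff it belongs to a strongly connected component of size ≥ 2 (or has a self-loop).
The vertices on cycles are {Ava, Cal, Eli, Gus, Jon, Kai, Lia} — 7 in total.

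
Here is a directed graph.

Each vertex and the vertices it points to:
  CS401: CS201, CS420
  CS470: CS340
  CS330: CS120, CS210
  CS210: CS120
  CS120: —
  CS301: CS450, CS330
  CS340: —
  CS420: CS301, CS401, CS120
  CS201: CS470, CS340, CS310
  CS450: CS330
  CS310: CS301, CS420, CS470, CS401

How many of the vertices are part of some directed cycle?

4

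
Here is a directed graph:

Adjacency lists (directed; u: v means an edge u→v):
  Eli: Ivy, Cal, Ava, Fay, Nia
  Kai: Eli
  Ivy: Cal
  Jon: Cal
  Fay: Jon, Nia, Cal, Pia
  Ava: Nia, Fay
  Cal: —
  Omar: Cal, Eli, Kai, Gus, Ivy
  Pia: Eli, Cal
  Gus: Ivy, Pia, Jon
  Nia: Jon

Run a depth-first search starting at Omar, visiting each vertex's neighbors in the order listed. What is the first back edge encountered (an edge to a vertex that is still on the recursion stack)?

Pia->Eli

DFS from Omar (visiting each vertex's neighbors in the order listed); mark gray on enter, black on exit:
Omar gray
  Cal gray
  Cal black
  Eli gray
    Ivy gray
      Ivy→Cal: Cal black — skip
    Ivy black
    Eli→Cal: Cal black — skip
    Ava gray
      Nia gray
        Jon gray
          Jon→Cal: Cal black — skip
        Jon black
      Nia black
      Fay gray
        Fay→Jon: Jon black — skip
        Fay→Nia: Nia black — skip
        Fay→Cal: Cal black — skip
        Pia gray
          Pia→Eli: Eli is gray → back edge
First back edge: Pia → Eli.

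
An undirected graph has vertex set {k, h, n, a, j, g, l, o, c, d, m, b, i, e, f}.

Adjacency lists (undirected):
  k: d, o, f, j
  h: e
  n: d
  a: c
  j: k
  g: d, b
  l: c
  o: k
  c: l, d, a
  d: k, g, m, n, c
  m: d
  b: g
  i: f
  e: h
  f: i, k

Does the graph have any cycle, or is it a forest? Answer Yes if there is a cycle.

No

DFS, tracking each vertex's parent; an edge to a visited non-parent vertex closes a cycle.
Start from c:
visit c (parent –)
  visit l (parent c)
    l–c: parent, skip
  visit d (parent c)
    visit k (parent d)
      k–d: parent, skip
      visit o (parent k)
        o–k: parent, skip
      visit f (parent k)
        visit i (parent f)
          i–f: parent, skip
        f–k: parent, skip
      visit j (parent k)
        j–k: parent, skip
    visit g (parent d)
      g–d: parent, skip
      visit b (parent g)
        b–g: parent, skip
    visit m (parent d)
      m–d: parent, skip
    visit n (parent d)
      n–d: parent, skip
    d–c: parent, skip
  visit a (parent c)
    a–c: parent, skip
visit h (parent –)
  visit e (parent h)
    e–h: parent, skip
No non-parent visited neighbor found — the graph is a forest.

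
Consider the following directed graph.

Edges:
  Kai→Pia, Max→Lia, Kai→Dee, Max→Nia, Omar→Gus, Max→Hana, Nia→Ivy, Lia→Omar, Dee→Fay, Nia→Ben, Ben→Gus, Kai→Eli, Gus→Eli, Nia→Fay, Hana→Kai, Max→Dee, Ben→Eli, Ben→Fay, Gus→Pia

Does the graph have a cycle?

No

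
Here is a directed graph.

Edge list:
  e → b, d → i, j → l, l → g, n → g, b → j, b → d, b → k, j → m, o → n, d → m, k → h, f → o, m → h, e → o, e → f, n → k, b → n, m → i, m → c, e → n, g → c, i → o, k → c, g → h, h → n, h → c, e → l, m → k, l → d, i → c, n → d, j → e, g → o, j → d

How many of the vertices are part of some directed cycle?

11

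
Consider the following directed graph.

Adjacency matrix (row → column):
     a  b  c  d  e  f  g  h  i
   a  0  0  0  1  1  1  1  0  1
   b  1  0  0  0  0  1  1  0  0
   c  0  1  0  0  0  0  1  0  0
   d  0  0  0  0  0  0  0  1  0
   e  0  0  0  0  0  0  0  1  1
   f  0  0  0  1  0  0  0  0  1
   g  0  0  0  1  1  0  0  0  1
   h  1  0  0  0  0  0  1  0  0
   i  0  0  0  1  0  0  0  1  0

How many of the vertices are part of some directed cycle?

A vertex is on a directed cycle iff it belongs to a strongly connected component of size ≥ 2 (or has a self-loop).
The vertices on cycles are {a, d, e, f, g, h, i} — 7 in total.

7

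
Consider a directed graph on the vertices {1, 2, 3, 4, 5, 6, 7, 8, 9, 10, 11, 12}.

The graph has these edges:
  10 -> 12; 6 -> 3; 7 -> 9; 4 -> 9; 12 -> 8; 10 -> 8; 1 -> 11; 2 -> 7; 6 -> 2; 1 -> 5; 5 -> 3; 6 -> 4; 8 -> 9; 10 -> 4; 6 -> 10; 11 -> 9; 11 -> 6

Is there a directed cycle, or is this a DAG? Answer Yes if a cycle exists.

No

DFS with white/gray/black marking, starting from 4:
4 gray
  9 gray
  9 black
4 black
1 gray
  11 gray
    11→9: 9 black — skip
    6 gray
      2 gray
        7 gray
          7→9: 9 black — skip
        7 black
      2 black
      10 gray
        8 gray
          8→9: 9 black — skip
        8 black
        10→4: 4 black — skip
        12 gray
          12→8: 8 black — skip
        12 black
      10 black
      6→4: 4 black — skip
      3 gray
      3 black
    6 black
  11 black
  5 gray
    5→3: 3 black — skip
  5 black
1 black
Every edge goes to a white or black vertex — no back edge, so the graph is acyclic.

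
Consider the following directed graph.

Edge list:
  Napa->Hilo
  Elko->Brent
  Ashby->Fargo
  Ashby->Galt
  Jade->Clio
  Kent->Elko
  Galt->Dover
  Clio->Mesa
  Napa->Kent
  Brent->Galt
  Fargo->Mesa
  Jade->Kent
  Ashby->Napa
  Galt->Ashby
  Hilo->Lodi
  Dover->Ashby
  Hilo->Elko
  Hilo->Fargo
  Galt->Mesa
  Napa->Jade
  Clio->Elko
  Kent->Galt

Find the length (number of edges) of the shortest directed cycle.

For each vertex v, BFS finds the shortest path from v back to v.
The shortest such closed walk is Ashby → Galt → Ashby, length 2.

2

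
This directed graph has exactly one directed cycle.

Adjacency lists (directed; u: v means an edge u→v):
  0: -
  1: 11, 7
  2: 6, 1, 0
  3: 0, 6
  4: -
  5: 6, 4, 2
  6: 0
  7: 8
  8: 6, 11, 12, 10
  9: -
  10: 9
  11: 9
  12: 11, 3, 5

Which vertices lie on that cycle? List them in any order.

1, 2, 5, 7, 8, 12

DFS with gray/black marking from 12:
12 gray
  11 gray
    9 gray
    9 black
  11 black
  3 gray
    0 gray
    0 black
    6 gray
      6→0: 0 black — skip
    6 black
  3 black
  5 gray
    5→6: 6 black — skip
    4 gray
    4 black
    2 gray
      2→6: 6 black — skip
      1 gray
        1→11: 11 black — skip
        7 gray
          8 gray
            8→6: 6 black — skip
            8→11: 11 black — skip
            8→12: 12 is gray → back edge
Back edge closes the cycle 12 → 5 → 2 → 1 → 7 → 8 → 12; its vertices are {1, 2, 5, 7, 8, 12}.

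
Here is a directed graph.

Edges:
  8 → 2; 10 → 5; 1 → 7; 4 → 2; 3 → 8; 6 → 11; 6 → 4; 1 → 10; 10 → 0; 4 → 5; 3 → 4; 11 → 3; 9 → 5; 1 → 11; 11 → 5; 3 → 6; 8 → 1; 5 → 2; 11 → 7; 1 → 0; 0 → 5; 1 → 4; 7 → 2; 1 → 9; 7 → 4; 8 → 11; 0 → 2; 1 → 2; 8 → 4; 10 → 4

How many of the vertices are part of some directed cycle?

A vertex is on a directed cycle iff it belongs to a strongly connected component of size ≥ 2 (or has a self-loop).
The vertices on cycles are {1, 3, 6, 8, 11} — 5 in total.

5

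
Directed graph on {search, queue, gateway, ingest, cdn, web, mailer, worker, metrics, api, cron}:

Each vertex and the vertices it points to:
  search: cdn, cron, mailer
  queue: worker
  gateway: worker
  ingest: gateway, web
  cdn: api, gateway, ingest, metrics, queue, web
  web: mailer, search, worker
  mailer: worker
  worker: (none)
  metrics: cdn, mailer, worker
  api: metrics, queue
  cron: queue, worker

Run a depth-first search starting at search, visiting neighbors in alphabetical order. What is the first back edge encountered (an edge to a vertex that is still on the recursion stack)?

metrics->cdn

DFS from search (visiting neighbors in alphabetical order); mark gray on enter, black on exit:
search gray
  cdn gray
    api gray
      metrics gray
        metrics→cdn: cdn is gray → back edge
First back edge: metrics → cdn.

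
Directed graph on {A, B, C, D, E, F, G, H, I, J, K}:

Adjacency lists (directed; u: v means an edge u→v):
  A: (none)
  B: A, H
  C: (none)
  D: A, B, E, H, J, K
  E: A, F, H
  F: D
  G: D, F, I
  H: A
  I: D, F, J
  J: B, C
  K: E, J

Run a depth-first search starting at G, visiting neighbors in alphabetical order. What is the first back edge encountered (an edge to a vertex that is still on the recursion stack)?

F->D

DFS from G (visiting neighbors in alphabetical order); mark gray on enter, black on exit:
G gray
  D gray
    A gray
    A black
    B gray
      B→A: A black — skip
      H gray
        H→A: A black — skip
      H black
    B black
    E gray
      E→A: A black — skip
      F gray
        F→D: D is gray → back edge
First back edge: F → D.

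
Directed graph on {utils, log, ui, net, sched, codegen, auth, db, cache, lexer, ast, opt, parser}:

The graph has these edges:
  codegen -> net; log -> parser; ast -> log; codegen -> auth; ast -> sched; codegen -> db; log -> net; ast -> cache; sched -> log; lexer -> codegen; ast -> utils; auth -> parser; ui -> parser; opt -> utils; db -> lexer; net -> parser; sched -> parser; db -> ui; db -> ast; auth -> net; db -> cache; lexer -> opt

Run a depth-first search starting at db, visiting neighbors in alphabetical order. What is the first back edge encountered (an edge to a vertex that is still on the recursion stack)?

DFS from db (visiting neighbors in alphabetical order); mark gray on enter, black on exit:
db gray
  ast gray
    cache gray
    cache black
    log gray
      net gray
        parser gray
        parser black
      net black
      log→parser: parser black — skip
    log black
    sched gray
      sched→log: log black — skip
      sched→parser: parser black — skip
    sched black
    utils gray
    utils black
  ast black
  db→cache: cache black — skip
  lexer gray
    codegen gray
      auth gray
        auth→net: net black — skip
        auth→parser: parser black — skip
      auth black
      codegen→db: db is gray → back edge
First back edge: codegen → db.

codegen→db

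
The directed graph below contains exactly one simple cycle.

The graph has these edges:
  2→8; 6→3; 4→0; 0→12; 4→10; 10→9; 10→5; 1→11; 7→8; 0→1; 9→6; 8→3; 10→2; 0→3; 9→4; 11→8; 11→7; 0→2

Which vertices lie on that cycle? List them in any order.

DFS with gray/black marking from 4:
4 gray
  0 gray
    12 gray
    12 black
    2 gray
      8 gray
        3 gray
        3 black
      8 black
    2 black
    0→3: 3 black — skip
    1 gray
      11 gray
        7 gray
          7→8: 8 black — skip
        7 black
        11→8: 8 black — skip
      11 black
    1 black
  0 black
  10 gray
    9 gray
      6 gray
        6→3: 3 black — skip
      6 black
      9→4: 4 is gray → back edge
Back edge closes the cycle 4 → 10 → 9 → 4; its vertices are {4, 9, 10}.

4, 9, 10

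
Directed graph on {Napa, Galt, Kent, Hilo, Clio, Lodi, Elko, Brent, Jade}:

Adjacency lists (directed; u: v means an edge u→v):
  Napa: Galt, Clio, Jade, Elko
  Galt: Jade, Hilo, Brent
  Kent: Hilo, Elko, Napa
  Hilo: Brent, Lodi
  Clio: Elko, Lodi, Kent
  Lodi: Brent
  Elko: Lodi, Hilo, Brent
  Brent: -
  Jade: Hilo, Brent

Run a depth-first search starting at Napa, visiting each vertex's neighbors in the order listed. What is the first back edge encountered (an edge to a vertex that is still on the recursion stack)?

DFS from Napa (visiting each vertex's neighbors in the order listed); mark gray on enter, black on exit:
Napa gray
  Galt gray
    Jade gray
      Hilo gray
        Brent gray
        Brent black
        Lodi gray
          Lodi→Brent: Brent black — skip
        Lodi black
      Hilo black
      Jade→Brent: Brent black — skip
    Jade black
    Galt→Hilo: Hilo black — skip
    Galt→Brent: Brent black — skip
  Galt black
  Clio gray
    Elko gray
      Elko→Lodi: Lodi black — skip
      Elko→Hilo: Hilo black — skip
      Elko→Brent: Brent black — skip
    Elko black
    Clio→Lodi: Lodi black — skip
    Kent gray
      Kent→Hilo: Hilo black — skip
      Kent→Elko: Elko black — skip
      Kent→Napa: Napa is gray → back edge
First back edge: Kent → Napa.

Kent->Napa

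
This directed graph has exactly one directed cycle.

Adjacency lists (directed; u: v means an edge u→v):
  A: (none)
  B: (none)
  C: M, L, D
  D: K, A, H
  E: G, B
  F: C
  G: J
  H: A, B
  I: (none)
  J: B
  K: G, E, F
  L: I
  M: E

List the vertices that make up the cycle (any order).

DFS with gray/black marking from C:
C gray
  M gray
    E gray
      G gray
        J gray
          B gray
          B black
        J black
      G black
      E→B: B black — skip
    E black
  M black
  L gray
    I gray
    I black
  L black
  D gray
    K gray
      K→G: G black — skip
      K→E: E black — skip
      F gray
        F→C: C is gray → back edge
Back edge closes the cycle C → D → K → F → C; its vertices are {C, D, F, K}.

C, D, F, K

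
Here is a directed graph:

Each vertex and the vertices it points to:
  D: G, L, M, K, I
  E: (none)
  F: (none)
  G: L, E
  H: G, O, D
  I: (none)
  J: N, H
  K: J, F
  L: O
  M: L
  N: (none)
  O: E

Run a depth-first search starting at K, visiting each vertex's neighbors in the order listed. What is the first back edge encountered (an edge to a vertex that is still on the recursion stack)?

D→K

DFS from K (visiting each vertex's neighbors in the order listed); mark gray on enter, black on exit:
K gray
  J gray
    N gray
    N black
    H gray
      G gray
        L gray
          O gray
            E gray
            E black
          O black
        L black
        G→E: E black — skip
      G black
      H→O: O black — skip
      D gray
        D→G: G black — skip
        D→L: L black — skip
        M gray
          M→L: L black — skip
        M black
        D→K: K is gray → back edge
First back edge: D → K.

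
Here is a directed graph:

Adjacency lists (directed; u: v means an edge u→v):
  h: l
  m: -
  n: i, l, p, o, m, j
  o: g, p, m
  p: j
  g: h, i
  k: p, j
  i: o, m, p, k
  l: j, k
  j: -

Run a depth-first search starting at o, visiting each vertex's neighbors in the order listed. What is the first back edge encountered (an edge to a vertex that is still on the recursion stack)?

DFS from o (visiting each vertex's neighbors in the order listed); mark gray on enter, black on exit:
o gray
  g gray
    h gray
      l gray
        j gray
        j black
        k gray
          p gray
            p→j: j black — skip
          p black
          k→j: j black — skip
        k black
      l black
    h black
    i gray
      i→o: o is gray → back edge
First back edge: i → o.

i->o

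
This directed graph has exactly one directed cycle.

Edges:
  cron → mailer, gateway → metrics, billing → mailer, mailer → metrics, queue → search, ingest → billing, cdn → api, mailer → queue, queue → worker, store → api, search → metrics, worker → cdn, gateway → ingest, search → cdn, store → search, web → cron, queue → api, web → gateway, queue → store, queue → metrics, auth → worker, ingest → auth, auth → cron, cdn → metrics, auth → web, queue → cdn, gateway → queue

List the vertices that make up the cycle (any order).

DFS with gray/black marking from ingest:
ingest gray
  billing gray
    mailer gray
      queue gray
        cdn gray
          metrics gray
          metrics black
          api gray
          api black
        cdn black
        worker gray
          worker→cdn: cdn black — skip
        worker black
        queue→api: api black — skip
        store gray
          search gray
            search→metrics: metrics black — skip
            search→cdn: cdn black — skip
          search black
          store→api: api black — skip
        store black
        queue→search: search black — skip
        queue→metrics: metrics black — skip
      queue black
      mailer→metrics: metrics black — skip
    mailer black
  billing black
  auth gray
    cron gray
      cron→mailer: mailer black — skip
    cron black
    auth→worker: worker black — skip
    web gray
      web→cron: cron black — skip
      gateway gray
        gateway→metrics: metrics black — skip
        gateway→queue: queue black — skip
        gateway→ingest: ingest is gray → back edge
Back edge closes the cycle ingest → auth → web → gateway → ingest; its vertices are {web, auth, ingest, gateway}.

web, auth, ingest, gateway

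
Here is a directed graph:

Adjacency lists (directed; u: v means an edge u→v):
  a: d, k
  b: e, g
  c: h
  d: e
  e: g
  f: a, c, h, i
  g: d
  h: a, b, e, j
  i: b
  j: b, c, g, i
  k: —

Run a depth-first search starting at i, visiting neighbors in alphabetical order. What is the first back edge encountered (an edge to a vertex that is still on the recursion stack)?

DFS from i (visiting neighbors in alphabetical order); mark gray on enter, black on exit:
i gray
  b gray
    e gray
      g gray
        d gray
          d→e: e is gray → back edge
First back edge: d → e.

d→e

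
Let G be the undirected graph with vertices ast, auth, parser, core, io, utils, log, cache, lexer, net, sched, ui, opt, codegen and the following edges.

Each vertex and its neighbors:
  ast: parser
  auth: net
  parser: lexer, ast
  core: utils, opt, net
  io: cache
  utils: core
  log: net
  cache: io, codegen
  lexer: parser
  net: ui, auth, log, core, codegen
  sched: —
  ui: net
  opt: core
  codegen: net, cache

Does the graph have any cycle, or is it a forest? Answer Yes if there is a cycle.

No

DFS, tracking each vertex's parent; an edge to a visited non-parent vertex closes a cycle.
Start from codegen:
visit codegen (parent –)
  visit net (parent codegen)
    visit ui (parent net)
      ui–net: parent, skip
    visit auth (parent net)
      auth–net: parent, skip
    visit log (parent net)
      log–net: parent, skip
    visit core (parent net)
      visit utils (parent core)
        utils–core: parent, skip
      visit opt (parent core)
        opt–core: parent, skip
      core–net: parent, skip
    net–codegen: parent, skip
  visit cache (parent codegen)
    visit io (parent cache)
      io–cache: parent, skip
    cache–codegen: parent, skip
visit ast (parent –)
  visit parser (parent ast)
    visit lexer (parent parser)
      lexer–parser: parent, skip
    parser–ast: parent, skip
visit sched (parent –)
No non-parent visited neighbor found — the graph is a forest.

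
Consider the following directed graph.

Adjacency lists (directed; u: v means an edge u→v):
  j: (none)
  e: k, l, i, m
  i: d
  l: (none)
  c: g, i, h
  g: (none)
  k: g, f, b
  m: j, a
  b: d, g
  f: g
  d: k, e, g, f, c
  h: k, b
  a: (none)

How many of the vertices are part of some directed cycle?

7

A vertex is on a directed cycle iff it belongs to a strongly connected component of size ≥ 2 (or has a self-loop).
The vertices on cycles are {b, c, d, e, h, i, k} — 7 in total.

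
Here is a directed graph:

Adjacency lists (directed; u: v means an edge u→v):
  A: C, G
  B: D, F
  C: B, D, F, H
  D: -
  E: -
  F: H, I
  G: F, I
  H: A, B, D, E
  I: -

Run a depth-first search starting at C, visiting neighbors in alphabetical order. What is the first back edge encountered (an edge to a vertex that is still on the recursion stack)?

A→C

DFS from C (visiting neighbors in alphabetical order); mark gray on enter, black on exit:
C gray
  B gray
    D gray
    D black
    F gray
      H gray
        A gray
          A→C: C is gray → back edge
First back edge: A → C.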